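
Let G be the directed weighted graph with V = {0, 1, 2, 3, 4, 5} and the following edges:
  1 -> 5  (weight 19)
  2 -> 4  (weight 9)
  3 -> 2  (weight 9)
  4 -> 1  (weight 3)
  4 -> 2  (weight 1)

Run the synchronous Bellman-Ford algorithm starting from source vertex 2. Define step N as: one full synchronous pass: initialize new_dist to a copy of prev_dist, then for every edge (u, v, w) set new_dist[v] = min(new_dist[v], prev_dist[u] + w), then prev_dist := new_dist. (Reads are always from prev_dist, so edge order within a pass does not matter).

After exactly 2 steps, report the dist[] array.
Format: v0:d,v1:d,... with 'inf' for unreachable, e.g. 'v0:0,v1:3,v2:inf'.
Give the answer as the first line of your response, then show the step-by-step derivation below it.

v0:inf,v1:12,v2:0,v3:inf,v4:9,v5:inf

step 1: dist = v0:inf,v1:inf,v2:0,v3:inf,v4:9,v5:inf
step 2: dist = v0:inf,v1:12,v2:0,v3:inf,v4:9,v5:inf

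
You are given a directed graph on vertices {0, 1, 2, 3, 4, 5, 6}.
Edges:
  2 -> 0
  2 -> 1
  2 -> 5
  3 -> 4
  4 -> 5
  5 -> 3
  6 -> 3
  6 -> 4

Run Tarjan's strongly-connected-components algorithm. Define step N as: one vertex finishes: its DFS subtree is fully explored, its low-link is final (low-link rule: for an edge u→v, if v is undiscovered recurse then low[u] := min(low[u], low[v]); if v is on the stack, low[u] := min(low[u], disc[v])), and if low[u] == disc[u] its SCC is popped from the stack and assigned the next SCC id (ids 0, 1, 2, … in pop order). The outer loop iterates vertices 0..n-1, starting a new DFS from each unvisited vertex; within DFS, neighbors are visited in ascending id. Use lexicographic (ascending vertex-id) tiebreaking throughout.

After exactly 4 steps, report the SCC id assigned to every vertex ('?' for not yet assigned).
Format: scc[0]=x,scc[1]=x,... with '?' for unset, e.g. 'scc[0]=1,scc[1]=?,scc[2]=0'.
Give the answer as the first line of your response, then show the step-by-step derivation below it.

scc[0]=0,scc[1]=1,scc[2]=?,scc[3]=?,scc[4]=?,scc[5]=?,scc[6]=?

step 1: low=(low[0]=0,low[1]=?,low[2]=?,low[3]=?,low[4]=?,low[5]=?,low[6]=?); scc=(scc[0]=0,scc[1]=?,scc[2]=?,scc[3]=?,scc[4]=?,scc[5]=?,scc[6]=?)
step 2: low=(low[0]=0,low[1]=1,low[2]=?,low[3]=?,low[4]=?,low[5]=?,low[6]=?); scc=(scc[0]=0,scc[1]=1,scc[2]=?,scc[3]=?,scc[4]=?,scc[5]=?,scc[6]=?)
step 3: low=(low[0]=0,low[1]=1,low[2]=2,low[3]=4,low[4]=3,low[5]=3,low[6]=?); scc=(scc[0]=0,scc[1]=1,scc[2]=?,scc[3]=?,scc[4]=?,scc[5]=?,scc[6]=?)
step 4: low=(low[0]=0,low[1]=1,low[2]=2,low[3]=3,low[4]=3,low[5]=3,low[6]=?); scc=(scc[0]=0,scc[1]=1,scc[2]=?,scc[3]=?,scc[4]=?,scc[5]=?,scc[6]=?)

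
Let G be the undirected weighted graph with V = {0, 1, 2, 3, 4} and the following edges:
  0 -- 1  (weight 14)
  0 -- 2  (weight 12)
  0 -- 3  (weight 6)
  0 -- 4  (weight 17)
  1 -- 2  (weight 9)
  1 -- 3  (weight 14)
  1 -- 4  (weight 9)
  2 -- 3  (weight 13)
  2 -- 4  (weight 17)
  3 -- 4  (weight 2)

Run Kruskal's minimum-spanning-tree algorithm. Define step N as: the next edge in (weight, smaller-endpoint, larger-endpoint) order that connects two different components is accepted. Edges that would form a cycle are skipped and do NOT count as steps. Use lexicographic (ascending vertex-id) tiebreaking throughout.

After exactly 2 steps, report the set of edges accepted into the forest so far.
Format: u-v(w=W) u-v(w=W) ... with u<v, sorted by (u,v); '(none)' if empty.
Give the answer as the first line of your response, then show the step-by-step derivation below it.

0-3(w=6) 3-4(w=2)

step 1: add edge 3-4 (w=2); MST = {3-4(w=2)}
step 2: add edge 0-3 (w=6); MST = {0-3(w=6) 3-4(w=2)}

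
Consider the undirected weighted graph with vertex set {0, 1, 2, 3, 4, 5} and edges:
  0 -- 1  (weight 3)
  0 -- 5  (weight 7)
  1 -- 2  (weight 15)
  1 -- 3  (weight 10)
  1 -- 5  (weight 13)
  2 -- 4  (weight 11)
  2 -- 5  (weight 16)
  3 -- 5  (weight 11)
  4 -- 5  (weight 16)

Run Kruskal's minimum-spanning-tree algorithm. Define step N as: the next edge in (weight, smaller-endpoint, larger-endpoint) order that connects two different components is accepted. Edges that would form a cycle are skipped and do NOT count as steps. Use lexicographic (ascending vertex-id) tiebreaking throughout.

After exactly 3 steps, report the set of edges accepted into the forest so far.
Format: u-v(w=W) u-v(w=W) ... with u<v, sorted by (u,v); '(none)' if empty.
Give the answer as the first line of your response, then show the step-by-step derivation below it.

0-1(w=3) 0-5(w=7) 1-3(w=10)

step 1: add edge 0-1 (w=3); MST = {0-1(w=3)}
step 2: add edge 0-5 (w=7); MST = {0-1(w=3) 0-5(w=7)}
step 3: add edge 1-3 (w=10); MST = {0-1(w=3) 0-5(w=7) 1-3(w=10)}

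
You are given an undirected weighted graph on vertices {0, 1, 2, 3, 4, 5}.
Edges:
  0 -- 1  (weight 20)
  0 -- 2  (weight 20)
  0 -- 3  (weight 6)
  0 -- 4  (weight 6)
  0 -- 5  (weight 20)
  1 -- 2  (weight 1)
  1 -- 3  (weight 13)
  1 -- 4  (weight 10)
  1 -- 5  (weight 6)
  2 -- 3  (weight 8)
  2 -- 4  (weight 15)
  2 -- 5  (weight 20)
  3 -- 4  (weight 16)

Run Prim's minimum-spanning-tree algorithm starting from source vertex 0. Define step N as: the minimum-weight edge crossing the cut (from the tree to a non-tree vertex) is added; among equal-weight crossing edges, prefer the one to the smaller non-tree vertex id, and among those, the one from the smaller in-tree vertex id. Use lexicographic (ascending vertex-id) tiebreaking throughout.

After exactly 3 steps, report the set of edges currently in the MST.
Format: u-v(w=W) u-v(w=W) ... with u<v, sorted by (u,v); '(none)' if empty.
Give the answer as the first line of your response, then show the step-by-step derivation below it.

0-3(w=6) 0-4(w=6) 2-3(w=8)

step 1: add edge 0-3 (w=6); MST = {0-3(w=6)}
step 2: add edge 0-4 (w=6); MST = {0-3(w=6) 0-4(w=6)}
step 3: add edge 2-3 (w=8); MST = {0-3(w=6) 0-4(w=6) 2-3(w=8)}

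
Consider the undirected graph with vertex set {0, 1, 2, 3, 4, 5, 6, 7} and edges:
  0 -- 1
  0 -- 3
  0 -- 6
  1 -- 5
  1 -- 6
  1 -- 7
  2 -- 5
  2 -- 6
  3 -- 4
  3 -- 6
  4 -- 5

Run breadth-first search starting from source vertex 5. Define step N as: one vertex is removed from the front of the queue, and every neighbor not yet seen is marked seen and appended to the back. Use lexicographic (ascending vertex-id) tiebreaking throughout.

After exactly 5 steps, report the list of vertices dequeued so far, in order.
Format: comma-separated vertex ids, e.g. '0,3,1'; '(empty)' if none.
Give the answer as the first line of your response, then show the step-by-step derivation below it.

5,1,2,4,0

step 1: dequeue 5; queue=[1,2,4]; order=5
step 2: dequeue 1; queue=[2,4,0,6,7]; order=5,1
step 3: dequeue 2; queue=[4,0,6,7]; order=5,1,2
step 4: dequeue 4; queue=[0,6,7,3]; order=5,1,2,4
step 5: dequeue 0; queue=[6,7,3]; order=5,1,2,4,0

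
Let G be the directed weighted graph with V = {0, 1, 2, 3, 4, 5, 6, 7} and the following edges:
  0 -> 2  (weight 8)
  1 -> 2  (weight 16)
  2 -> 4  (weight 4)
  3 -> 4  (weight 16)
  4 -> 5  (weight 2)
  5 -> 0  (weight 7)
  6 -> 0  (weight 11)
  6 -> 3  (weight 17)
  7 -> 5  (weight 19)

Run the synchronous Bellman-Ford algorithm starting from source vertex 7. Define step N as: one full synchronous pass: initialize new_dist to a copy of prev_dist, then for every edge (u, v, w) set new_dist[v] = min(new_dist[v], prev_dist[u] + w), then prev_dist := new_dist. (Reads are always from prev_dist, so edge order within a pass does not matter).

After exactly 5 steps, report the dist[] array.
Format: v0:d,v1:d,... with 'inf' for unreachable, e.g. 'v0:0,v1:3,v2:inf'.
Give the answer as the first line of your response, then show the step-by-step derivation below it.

v0:26,v1:inf,v2:34,v3:inf,v4:38,v5:19,v6:inf,v7:0

step 1: dist = v0:inf,v1:inf,v2:inf,v3:inf,v4:inf,v5:19,v6:inf,v7:0
step 2: dist = v0:26,v1:inf,v2:inf,v3:inf,v4:inf,v5:19,v6:inf,v7:0
step 3: dist = v0:26,v1:inf,v2:34,v3:inf,v4:inf,v5:19,v6:inf,v7:0
step 4: dist = v0:26,v1:inf,v2:34,v3:inf,v4:38,v5:19,v6:inf,v7:0
step 5: dist = v0:26,v1:inf,v2:34,v3:inf,v4:38,v5:19,v6:inf,v7:0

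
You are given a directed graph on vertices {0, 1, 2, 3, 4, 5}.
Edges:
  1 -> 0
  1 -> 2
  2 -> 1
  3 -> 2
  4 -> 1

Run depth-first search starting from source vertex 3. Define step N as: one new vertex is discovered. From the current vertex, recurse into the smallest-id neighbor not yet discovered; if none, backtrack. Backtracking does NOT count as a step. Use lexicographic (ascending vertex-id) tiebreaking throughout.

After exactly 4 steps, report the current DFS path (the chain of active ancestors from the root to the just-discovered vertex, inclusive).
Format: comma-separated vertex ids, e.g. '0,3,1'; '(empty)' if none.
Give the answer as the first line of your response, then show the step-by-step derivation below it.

3,2,1,0

step 1: discover 3; path=3; order=3
step 2: discover 2; path=3>2; order=3,2
step 3: discover 1; path=3>2>1; order=3,2,1
step 4: discover 0; path=3>2>1>0; order=3,2,1,0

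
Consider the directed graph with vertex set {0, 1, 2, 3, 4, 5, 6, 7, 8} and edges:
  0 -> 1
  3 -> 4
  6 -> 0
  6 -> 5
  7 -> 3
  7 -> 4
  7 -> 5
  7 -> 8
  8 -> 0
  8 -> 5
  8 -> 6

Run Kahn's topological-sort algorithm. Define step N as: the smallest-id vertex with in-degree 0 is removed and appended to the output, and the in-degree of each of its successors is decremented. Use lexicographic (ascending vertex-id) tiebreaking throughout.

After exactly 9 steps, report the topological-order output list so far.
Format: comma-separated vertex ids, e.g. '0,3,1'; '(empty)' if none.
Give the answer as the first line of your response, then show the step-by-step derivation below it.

2,7,3,4,8,6,0,1,5

step 1: output 2; order=[2]; indeg=(2,1,0,1,2,3,1,0,1)
step 2: output 7; order=[2,7]; indeg=(2,1,0,0,1,2,1,0,0)
step 3: output 3; order=[2,7,3]; indeg=(2,1,0,0,0,2,1,0,0)
step 4: output 4; order=[2,7,3,4]; indeg=(2,1,0,0,0,2,1,0,0)
step 5: output 8; order=[2,7,3,4,8]; indeg=(1,1,0,0,0,1,0,0,0)
step 6: output 6; order=[2,7,3,4,8,6]; indeg=(0,1,0,0,0,0,0,0,0)
step 7: output 0; order=[2,7,3,4,8,6,0]; indeg=(0,0,0,0,0,0,0,0,0)
step 8: output 1; order=[2,7,3,4,8,6,0,1]; indeg=(0,0,0,0,0,0,0,0,0)
step 9: output 5; order=[2,7,3,4,8,6,0,1,5]; indeg=(0,0,0,0,0,0,0,0,0)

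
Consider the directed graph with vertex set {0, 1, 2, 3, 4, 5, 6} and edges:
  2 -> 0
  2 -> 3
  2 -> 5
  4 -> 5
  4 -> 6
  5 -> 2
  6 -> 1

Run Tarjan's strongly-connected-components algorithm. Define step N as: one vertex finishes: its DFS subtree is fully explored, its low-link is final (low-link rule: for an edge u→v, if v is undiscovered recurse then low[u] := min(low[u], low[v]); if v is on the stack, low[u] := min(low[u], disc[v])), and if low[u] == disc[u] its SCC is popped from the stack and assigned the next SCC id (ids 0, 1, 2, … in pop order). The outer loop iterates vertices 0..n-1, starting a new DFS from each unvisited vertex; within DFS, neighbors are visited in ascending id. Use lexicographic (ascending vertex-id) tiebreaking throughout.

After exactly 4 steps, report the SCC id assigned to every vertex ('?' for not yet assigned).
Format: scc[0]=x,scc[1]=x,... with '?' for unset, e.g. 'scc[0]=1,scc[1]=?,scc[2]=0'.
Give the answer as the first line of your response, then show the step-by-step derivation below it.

scc[0]=0,scc[1]=1,scc[2]=?,scc[3]=2,scc[4]=?,scc[5]=?,scc[6]=?

step 1: low=(low[0]=0,low[1]=?,low[2]=?,low[3]=?,low[4]=?,low[5]=?,low[6]=?); scc=(scc[0]=0,scc[1]=?,scc[2]=?,scc[3]=?,scc[4]=?,scc[5]=?,scc[6]=?)
step 2: low=(low[0]=0,low[1]=1,low[2]=?,low[3]=?,low[4]=?,low[5]=?,low[6]=?); scc=(scc[0]=0,scc[1]=1,scc[2]=?,scc[3]=?,scc[4]=?,scc[5]=?,scc[6]=?)
step 3: low=(low[0]=0,low[1]=1,low[2]=2,low[3]=3,low[4]=?,low[5]=?,low[6]=?); scc=(scc[0]=0,scc[1]=1,scc[2]=?,scc[3]=2,scc[4]=?,scc[5]=?,scc[6]=?)
step 4: low=(low[0]=0,low[1]=1,low[2]=2,low[3]=3,low[4]=?,low[5]=2,low[6]=?); scc=(scc[0]=0,scc[1]=1,scc[2]=?,scc[3]=2,scc[4]=?,scc[5]=?,scc[6]=?)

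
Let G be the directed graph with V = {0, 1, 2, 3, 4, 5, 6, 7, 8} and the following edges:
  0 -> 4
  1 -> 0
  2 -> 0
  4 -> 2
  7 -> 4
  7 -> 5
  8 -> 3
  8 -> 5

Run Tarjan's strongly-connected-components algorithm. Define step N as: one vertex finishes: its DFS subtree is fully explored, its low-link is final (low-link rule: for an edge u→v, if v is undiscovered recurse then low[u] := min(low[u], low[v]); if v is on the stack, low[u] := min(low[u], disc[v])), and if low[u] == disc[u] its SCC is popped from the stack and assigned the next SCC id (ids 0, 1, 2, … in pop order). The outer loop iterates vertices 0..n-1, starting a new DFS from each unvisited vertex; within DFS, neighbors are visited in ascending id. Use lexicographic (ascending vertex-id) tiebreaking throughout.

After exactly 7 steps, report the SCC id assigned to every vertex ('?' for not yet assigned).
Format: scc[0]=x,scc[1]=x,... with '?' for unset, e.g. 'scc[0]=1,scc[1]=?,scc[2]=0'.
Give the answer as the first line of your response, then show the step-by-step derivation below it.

scc[0]=0,scc[1]=1,scc[2]=0,scc[3]=2,scc[4]=0,scc[5]=3,scc[6]=4,scc[7]=?,scc[8]=?

step 1: low=(low[0]=0,low[1]=?,low[2]=0,low[3]=?,low[4]=1,low[5]=?,low[6]=?,low[7]=?,low[8]=?); scc=(scc[0]=?,scc[1]=?,scc[2]=?,scc[3]=?,scc[4]=?,scc[5]=?,scc[6]=?,scc[7]=?,scc[8]=?)
step 2: low=(low[0]=0,low[1]=?,low[2]=0,low[3]=?,low[4]=0,low[5]=?,low[6]=?,low[7]=?,low[8]=?); scc=(scc[0]=?,scc[1]=?,scc[2]=?,scc[3]=?,scc[4]=?,scc[5]=?,scc[6]=?,scc[7]=?,scc[8]=?)
step 3: low=(low[0]=0,low[1]=?,low[2]=0,low[3]=?,low[4]=0,low[5]=?,low[6]=?,low[7]=?,low[8]=?); scc=(scc[0]=0,scc[1]=?,scc[2]=0,scc[3]=?,scc[4]=0,scc[5]=?,scc[6]=?,scc[7]=?,scc[8]=?)
step 4: low=(low[0]=0,low[1]=3,low[2]=0,low[3]=?,low[4]=0,low[5]=?,low[6]=?,low[7]=?,low[8]=?); scc=(scc[0]=0,scc[1]=1,scc[2]=0,scc[3]=?,scc[4]=0,scc[5]=?,scc[6]=?,scc[7]=?,scc[8]=?)
step 5: low=(low[0]=0,low[1]=3,low[2]=0,low[3]=4,low[4]=0,low[5]=?,low[6]=?,low[7]=?,low[8]=?); scc=(scc[0]=0,scc[1]=1,scc[2]=0,scc[3]=2,scc[4]=0,scc[5]=?,scc[6]=?,scc[7]=?,scc[8]=?)
step 6: low=(low[0]=0,low[1]=3,low[2]=0,low[3]=4,low[4]=0,low[5]=5,low[6]=?,low[7]=?,low[8]=?); scc=(scc[0]=0,scc[1]=1,scc[2]=0,scc[3]=2,scc[4]=0,scc[5]=3,scc[6]=?,scc[7]=?,scc[8]=?)
step 7: low=(low[0]=0,low[1]=3,low[2]=0,low[3]=4,low[4]=0,low[5]=5,low[6]=6,low[7]=?,low[8]=?); scc=(scc[0]=0,scc[1]=1,scc[2]=0,scc[3]=2,scc[4]=0,scc[5]=3,scc[6]=4,scc[7]=?,scc[8]=?)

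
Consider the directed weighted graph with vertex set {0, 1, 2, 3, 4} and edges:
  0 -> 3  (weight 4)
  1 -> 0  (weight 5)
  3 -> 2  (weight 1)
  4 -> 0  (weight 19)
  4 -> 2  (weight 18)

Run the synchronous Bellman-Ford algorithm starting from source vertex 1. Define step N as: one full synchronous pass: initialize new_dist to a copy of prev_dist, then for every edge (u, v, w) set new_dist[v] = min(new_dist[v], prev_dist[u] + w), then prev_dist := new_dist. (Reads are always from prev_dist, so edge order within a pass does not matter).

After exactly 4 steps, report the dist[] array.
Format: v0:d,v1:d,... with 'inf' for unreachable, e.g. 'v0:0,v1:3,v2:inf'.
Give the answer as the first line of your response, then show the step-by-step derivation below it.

v0:5,v1:0,v2:10,v3:9,v4:inf

step 1: dist = v0:5,v1:0,v2:inf,v3:inf,v4:inf
step 2: dist = v0:5,v1:0,v2:inf,v3:9,v4:inf
step 3: dist = v0:5,v1:0,v2:10,v3:9,v4:inf
step 4: dist = v0:5,v1:0,v2:10,v3:9,v4:inf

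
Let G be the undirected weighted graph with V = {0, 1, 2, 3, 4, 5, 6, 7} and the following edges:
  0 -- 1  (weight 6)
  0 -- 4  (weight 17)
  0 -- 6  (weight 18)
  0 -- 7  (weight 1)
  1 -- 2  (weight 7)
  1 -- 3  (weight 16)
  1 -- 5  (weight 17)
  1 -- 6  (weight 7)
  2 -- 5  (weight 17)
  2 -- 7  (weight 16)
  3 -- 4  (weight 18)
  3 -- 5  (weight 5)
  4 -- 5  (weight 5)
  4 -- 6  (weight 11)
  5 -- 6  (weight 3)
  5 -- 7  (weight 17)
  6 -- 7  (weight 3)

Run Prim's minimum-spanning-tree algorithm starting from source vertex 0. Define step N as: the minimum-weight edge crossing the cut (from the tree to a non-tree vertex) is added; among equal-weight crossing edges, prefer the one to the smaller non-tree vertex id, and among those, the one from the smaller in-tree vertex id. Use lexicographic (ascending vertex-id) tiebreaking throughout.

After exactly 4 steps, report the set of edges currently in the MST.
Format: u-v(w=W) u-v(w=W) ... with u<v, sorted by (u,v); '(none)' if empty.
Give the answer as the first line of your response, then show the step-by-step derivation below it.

0-7(w=1) 3-5(w=5) 5-6(w=3) 6-7(w=3)

step 1: add edge 0-7 (w=1); MST = {0-7(w=1)}
step 2: add edge 6-7 (w=3); MST = {0-7(w=1) 6-7(w=3)}
step 3: add edge 5-6 (w=3); MST = {0-7(w=1) 5-6(w=3) 6-7(w=3)}
step 4: add edge 3-5 (w=5); MST = {0-7(w=1) 3-5(w=5) 5-6(w=3) 6-7(w=3)}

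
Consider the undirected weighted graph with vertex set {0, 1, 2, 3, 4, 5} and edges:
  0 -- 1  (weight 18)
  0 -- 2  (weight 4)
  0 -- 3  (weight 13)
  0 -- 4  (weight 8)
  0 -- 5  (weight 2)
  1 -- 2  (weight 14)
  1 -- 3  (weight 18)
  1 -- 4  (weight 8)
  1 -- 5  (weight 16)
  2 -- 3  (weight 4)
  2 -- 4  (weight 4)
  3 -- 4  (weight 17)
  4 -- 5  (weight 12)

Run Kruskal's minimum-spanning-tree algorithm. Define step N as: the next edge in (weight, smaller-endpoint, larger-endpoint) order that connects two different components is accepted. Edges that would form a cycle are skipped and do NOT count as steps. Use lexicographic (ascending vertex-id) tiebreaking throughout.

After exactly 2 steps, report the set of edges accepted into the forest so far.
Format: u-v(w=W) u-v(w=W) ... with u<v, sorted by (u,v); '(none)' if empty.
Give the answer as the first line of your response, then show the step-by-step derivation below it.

0-2(w=4) 0-5(w=2)

step 1: add edge 0-5 (w=2); MST = {0-5(w=2)}
step 2: add edge 0-2 (w=4); MST = {0-2(w=4) 0-5(w=2)}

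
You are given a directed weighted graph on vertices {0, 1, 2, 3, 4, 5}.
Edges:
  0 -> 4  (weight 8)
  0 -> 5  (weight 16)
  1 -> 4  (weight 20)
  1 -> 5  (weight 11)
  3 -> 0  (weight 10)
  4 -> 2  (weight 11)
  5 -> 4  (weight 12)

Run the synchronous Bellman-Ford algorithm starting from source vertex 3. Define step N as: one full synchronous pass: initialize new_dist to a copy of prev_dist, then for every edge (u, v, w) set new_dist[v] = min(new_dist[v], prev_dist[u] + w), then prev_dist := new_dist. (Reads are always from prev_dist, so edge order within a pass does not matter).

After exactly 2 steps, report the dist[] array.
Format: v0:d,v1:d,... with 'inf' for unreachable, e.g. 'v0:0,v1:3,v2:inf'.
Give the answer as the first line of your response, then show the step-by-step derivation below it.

v0:10,v1:inf,v2:inf,v3:0,v4:18,v5:26

step 1: dist = v0:10,v1:inf,v2:inf,v3:0,v4:inf,v5:inf
step 2: dist = v0:10,v1:inf,v2:inf,v3:0,v4:18,v5:26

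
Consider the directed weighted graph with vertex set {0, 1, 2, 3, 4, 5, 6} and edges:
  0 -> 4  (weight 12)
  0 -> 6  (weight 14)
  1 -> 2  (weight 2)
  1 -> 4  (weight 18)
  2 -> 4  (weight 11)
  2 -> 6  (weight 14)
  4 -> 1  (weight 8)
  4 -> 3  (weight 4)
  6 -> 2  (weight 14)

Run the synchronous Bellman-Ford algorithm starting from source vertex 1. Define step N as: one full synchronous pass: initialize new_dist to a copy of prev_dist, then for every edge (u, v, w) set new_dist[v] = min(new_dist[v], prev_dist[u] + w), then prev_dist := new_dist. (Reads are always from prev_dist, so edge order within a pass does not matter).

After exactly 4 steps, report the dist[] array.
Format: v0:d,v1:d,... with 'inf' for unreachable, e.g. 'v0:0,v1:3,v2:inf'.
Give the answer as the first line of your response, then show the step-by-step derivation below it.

v0:inf,v1:0,v2:2,v3:17,v4:13,v5:inf,v6:16

step 1: dist = v0:inf,v1:0,v2:2,v3:inf,v4:18,v5:inf,v6:inf
step 2: dist = v0:inf,v1:0,v2:2,v3:22,v4:13,v5:inf,v6:16
step 3: dist = v0:inf,v1:0,v2:2,v3:17,v4:13,v5:inf,v6:16
step 4: dist = v0:inf,v1:0,v2:2,v3:17,v4:13,v5:inf,v6:16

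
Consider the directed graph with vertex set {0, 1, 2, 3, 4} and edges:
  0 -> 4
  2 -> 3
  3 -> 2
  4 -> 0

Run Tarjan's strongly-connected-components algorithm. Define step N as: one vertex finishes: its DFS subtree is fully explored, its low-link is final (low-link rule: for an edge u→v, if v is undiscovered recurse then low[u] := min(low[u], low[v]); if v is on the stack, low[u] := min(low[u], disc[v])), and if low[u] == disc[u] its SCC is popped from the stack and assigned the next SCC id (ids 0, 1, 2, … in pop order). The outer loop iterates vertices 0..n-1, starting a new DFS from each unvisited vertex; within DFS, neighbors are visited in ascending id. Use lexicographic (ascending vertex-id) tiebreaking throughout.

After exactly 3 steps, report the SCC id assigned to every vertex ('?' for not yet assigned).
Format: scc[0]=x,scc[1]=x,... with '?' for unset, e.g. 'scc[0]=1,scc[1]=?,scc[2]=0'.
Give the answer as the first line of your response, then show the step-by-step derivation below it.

scc[0]=0,scc[1]=1,scc[2]=?,scc[3]=?,scc[4]=0

step 1: low=(low[0]=0,low[1]=?,low[2]=?,low[3]=?,low[4]=0); scc=(scc[0]=?,scc[1]=?,scc[2]=?,scc[3]=?,scc[4]=?)
step 2: low=(low[0]=0,low[1]=?,low[2]=?,low[3]=?,low[4]=0); scc=(scc[0]=0,scc[1]=?,scc[2]=?,scc[3]=?,scc[4]=0)
step 3: low=(low[0]=0,low[1]=2,low[2]=?,low[3]=?,low[4]=0); scc=(scc[0]=0,scc[1]=1,scc[2]=?,scc[3]=?,scc[4]=0)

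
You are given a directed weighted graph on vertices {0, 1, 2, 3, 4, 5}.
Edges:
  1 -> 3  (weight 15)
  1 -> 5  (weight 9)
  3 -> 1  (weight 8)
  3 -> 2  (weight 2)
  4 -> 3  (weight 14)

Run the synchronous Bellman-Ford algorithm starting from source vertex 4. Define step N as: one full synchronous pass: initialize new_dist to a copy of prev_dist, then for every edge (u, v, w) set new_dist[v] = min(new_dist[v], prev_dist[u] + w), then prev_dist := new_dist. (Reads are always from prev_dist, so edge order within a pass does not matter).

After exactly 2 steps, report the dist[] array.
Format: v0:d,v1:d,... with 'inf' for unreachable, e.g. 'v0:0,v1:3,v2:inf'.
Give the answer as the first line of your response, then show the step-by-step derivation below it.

v0:inf,v1:22,v2:16,v3:14,v4:0,v5:inf

step 1: dist = v0:inf,v1:inf,v2:inf,v3:14,v4:0,v5:inf
step 2: dist = v0:inf,v1:22,v2:16,v3:14,v4:0,v5:inf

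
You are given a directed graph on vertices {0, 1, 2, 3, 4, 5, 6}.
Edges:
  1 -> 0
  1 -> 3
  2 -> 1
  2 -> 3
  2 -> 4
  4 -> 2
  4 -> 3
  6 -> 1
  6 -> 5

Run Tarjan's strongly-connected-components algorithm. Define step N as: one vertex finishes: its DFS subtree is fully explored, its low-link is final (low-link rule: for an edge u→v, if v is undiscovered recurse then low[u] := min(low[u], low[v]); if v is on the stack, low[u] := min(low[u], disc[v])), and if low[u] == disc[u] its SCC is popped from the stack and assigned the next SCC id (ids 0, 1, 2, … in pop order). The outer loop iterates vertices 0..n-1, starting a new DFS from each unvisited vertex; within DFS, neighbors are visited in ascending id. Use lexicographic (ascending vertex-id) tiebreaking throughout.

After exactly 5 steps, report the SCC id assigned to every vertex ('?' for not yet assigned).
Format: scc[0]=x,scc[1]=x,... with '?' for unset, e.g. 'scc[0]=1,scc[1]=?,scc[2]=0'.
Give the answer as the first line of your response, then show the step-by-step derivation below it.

scc[0]=0,scc[1]=2,scc[2]=3,scc[3]=1,scc[4]=3,scc[5]=?,scc[6]=?

step 1: low=(low[0]=0,low[1]=?,low[2]=?,low[3]=?,low[4]=?,low[5]=?,low[6]=?); scc=(scc[0]=0,scc[1]=?,scc[2]=?,scc[3]=?,scc[4]=?,scc[5]=?,scc[6]=?)
step 2: low=(low[0]=0,low[1]=1,low[2]=?,low[3]=2,low[4]=?,low[5]=?,low[6]=?); scc=(scc[0]=0,scc[1]=?,scc[2]=?,scc[3]=1,scc[4]=?,scc[5]=?,scc[6]=?)
step 3: low=(low[0]=0,low[1]=1,low[2]=?,low[3]=2,low[4]=?,low[5]=?,low[6]=?); scc=(scc[0]=0,scc[1]=2,scc[2]=?,scc[3]=1,scc[4]=?,scc[5]=?,scc[6]=?)
step 4: low=(low[0]=0,low[1]=1,low[2]=3,low[3]=2,low[4]=3,low[5]=?,low[6]=?); scc=(scc[0]=0,scc[1]=2,scc[2]=?,scc[3]=1,scc[4]=?,scc[5]=?,scc[6]=?)
step 5: low=(low[0]=0,low[1]=1,low[2]=3,low[3]=2,low[4]=3,low[5]=?,low[6]=?); scc=(scc[0]=0,scc[1]=2,scc[2]=3,scc[3]=1,scc[4]=3,scc[5]=?,scc[6]=?)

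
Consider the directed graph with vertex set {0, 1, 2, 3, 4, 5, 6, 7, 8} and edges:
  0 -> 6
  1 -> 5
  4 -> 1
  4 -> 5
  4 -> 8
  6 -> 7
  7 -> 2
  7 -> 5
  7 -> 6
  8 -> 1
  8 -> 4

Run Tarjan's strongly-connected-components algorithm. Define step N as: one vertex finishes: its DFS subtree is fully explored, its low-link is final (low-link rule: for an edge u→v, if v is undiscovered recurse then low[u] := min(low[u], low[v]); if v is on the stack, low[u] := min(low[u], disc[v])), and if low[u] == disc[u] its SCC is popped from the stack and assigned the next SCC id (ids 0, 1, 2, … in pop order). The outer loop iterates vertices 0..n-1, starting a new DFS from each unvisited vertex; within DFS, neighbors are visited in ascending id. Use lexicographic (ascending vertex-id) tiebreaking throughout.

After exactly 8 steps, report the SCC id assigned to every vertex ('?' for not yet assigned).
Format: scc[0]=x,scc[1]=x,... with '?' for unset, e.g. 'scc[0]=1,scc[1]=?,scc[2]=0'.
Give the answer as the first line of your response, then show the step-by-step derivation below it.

scc[0]=3,scc[1]=4,scc[2]=0,scc[3]=5,scc[4]=?,scc[5]=1,scc[6]=2,scc[7]=2,scc[8]=?

step 1: low=(low[0]=0,low[1]=?,low[2]=3,low[3]=?,low[4]=?,low[5]=?,low[6]=1,low[7]=2,low[8]=?); scc=(scc[0]=?,scc[1]=?,scc[2]=0,scc[3]=?,scc[4]=?,scc[5]=?,scc[6]=?,scc[7]=?,scc[8]=?)
step 2: low=(low[0]=0,low[1]=?,low[2]=3,low[3]=?,low[4]=?,low[5]=4,low[6]=1,low[7]=2,low[8]=?); scc=(scc[0]=?,scc[1]=?,scc[2]=0,scc[3]=?,scc[4]=?,scc[5]=1,scc[6]=?,scc[7]=?,scc[8]=?)
step 3: low=(low[0]=0,low[1]=?,low[2]=3,low[3]=?,low[4]=?,low[5]=4,low[6]=1,low[7]=1,low[8]=?); scc=(scc[0]=?,scc[1]=?,scc[2]=0,scc[3]=?,scc[4]=?,scc[5]=1,scc[6]=?,scc[7]=?,scc[8]=?)
step 4: low=(low[0]=0,low[1]=?,low[2]=3,low[3]=?,low[4]=?,low[5]=4,low[6]=1,low[7]=1,low[8]=?); scc=(scc[0]=?,scc[1]=?,scc[2]=0,scc[3]=?,scc[4]=?,scc[5]=1,scc[6]=2,scc[7]=2,scc[8]=?)
step 5: low=(low[0]=0,low[1]=?,low[2]=3,low[3]=?,low[4]=?,low[5]=4,low[6]=1,low[7]=1,low[8]=?); scc=(scc[0]=3,scc[1]=?,scc[2]=0,scc[3]=?,scc[4]=?,scc[5]=1,scc[6]=2,scc[7]=2,scc[8]=?)
step 6: low=(low[0]=0,low[1]=5,low[2]=3,low[3]=?,low[4]=?,low[5]=4,low[6]=1,low[7]=1,low[8]=?); scc=(scc[0]=3,scc[1]=4,scc[2]=0,scc[3]=?,scc[4]=?,scc[5]=1,scc[6]=2,scc[7]=2,scc[8]=?)
step 7: low=(low[0]=0,low[1]=5,low[2]=3,low[3]=6,low[4]=?,low[5]=4,low[6]=1,low[7]=1,low[8]=?); scc=(scc[0]=3,scc[1]=4,scc[2]=0,scc[3]=5,scc[4]=?,scc[5]=1,scc[6]=2,scc[7]=2,scc[8]=?)
step 8: low=(low[0]=0,low[1]=5,low[2]=3,low[3]=6,low[4]=7,low[5]=4,low[6]=1,low[7]=1,low[8]=7); scc=(scc[0]=3,scc[1]=4,scc[2]=0,scc[3]=5,scc[4]=?,scc[5]=1,scc[6]=2,scc[7]=2,scc[8]=?)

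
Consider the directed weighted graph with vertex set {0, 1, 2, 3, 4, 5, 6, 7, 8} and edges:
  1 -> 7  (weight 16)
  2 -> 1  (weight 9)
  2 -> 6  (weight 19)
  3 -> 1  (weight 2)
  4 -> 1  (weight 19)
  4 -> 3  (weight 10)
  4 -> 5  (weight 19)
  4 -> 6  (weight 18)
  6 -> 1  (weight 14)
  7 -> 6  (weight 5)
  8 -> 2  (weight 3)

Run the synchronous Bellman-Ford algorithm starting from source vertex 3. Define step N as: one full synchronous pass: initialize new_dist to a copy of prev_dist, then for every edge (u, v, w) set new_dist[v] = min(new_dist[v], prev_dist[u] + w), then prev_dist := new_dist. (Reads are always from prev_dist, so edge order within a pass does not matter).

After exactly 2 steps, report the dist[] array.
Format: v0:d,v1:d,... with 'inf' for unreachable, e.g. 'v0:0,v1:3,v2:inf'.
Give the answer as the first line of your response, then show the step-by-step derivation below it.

v0:inf,v1:2,v2:inf,v3:0,v4:inf,v5:inf,v6:inf,v7:18,v8:inf

step 1: dist = v0:inf,v1:2,v2:inf,v3:0,v4:inf,v5:inf,v6:inf,v7:inf,v8:inf
step 2: dist = v0:inf,v1:2,v2:inf,v3:0,v4:inf,v5:inf,v6:inf,v7:18,v8:inf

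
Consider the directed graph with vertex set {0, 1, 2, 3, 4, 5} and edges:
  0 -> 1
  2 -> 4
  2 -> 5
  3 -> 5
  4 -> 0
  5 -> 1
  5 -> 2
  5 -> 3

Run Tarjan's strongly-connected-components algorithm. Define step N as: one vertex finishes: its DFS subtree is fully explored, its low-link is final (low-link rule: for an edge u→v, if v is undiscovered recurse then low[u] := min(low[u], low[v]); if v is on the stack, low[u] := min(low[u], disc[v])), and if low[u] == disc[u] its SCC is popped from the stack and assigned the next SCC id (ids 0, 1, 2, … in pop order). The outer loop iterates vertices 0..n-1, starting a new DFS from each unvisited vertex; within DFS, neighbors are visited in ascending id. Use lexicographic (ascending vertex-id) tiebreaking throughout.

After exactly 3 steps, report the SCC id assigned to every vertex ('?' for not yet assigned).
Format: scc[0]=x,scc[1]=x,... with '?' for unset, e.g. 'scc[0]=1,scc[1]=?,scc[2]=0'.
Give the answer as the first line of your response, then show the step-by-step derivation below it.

scc[0]=1,scc[1]=0,scc[2]=?,scc[3]=?,scc[4]=2,scc[5]=?

step 1: low=(low[0]=0,low[1]=1,low[2]=?,low[3]=?,low[4]=?,low[5]=?); scc=(scc[0]=?,scc[1]=0,scc[2]=?,scc[3]=?,scc[4]=?,scc[5]=?)
step 2: low=(low[0]=0,low[1]=1,low[2]=?,low[3]=?,low[4]=?,low[5]=?); scc=(scc[0]=1,scc[1]=0,scc[2]=?,scc[3]=?,scc[4]=?,scc[5]=?)
step 3: low=(low[0]=0,low[1]=1,low[2]=2,low[3]=?,low[4]=3,low[5]=?); scc=(scc[0]=1,scc[1]=0,scc[2]=?,scc[3]=?,scc[4]=2,scc[5]=?)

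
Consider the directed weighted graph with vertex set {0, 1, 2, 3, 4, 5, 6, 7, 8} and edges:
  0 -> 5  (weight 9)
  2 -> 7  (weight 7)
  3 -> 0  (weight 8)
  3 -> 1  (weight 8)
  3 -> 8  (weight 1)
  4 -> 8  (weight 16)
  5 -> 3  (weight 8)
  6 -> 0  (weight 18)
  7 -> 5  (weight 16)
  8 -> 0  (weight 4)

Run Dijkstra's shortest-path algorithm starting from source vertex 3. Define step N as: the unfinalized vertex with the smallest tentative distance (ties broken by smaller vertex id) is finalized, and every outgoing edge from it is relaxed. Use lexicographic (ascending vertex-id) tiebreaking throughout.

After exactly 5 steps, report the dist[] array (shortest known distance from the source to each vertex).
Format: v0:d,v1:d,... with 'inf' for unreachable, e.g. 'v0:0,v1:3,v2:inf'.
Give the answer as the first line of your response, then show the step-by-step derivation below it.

v0:5,v1:8,v2:inf,v3:0,v4:inf,v5:14,v6:inf,v7:inf,v8:1

step 1: dist = v0:8,v1:8,v2:inf,v3:0,v4:inf,v5:inf,v6:inf,v7:inf,v8:1
step 2: dist = v0:5,v1:8,v2:inf,v3:0,v4:inf,v5:inf,v6:inf,v7:inf,v8:1
step 3: dist = v0:5,v1:8,v2:inf,v3:0,v4:inf,v5:14,v6:inf,v7:inf,v8:1
step 4: dist = v0:5,v1:8,v2:inf,v3:0,v4:inf,v5:14,v6:inf,v7:inf,v8:1
step 5: dist = v0:5,v1:8,v2:inf,v3:0,v4:inf,v5:14,v6:inf,v7:inf,v8:1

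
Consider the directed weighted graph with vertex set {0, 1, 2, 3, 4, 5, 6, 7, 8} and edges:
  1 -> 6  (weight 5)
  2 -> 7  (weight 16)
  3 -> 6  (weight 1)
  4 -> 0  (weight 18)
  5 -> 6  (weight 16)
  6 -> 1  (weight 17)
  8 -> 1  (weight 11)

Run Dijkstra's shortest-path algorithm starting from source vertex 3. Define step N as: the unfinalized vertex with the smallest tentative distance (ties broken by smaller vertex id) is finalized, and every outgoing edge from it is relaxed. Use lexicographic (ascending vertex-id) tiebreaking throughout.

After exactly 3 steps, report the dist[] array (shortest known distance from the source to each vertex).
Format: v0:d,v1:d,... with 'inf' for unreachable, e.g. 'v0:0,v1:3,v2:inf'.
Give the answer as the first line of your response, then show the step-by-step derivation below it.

v0:inf,v1:18,v2:inf,v3:0,v4:inf,v5:inf,v6:1,v7:inf,v8:inf

step 1: dist = v0:inf,v1:inf,v2:inf,v3:0,v4:inf,v5:inf,v6:1,v7:inf,v8:inf
step 2: dist = v0:inf,v1:18,v2:inf,v3:0,v4:inf,v5:inf,v6:1,v7:inf,v8:inf
step 3: dist = v0:inf,v1:18,v2:inf,v3:0,v4:inf,v5:inf,v6:1,v7:inf,v8:inf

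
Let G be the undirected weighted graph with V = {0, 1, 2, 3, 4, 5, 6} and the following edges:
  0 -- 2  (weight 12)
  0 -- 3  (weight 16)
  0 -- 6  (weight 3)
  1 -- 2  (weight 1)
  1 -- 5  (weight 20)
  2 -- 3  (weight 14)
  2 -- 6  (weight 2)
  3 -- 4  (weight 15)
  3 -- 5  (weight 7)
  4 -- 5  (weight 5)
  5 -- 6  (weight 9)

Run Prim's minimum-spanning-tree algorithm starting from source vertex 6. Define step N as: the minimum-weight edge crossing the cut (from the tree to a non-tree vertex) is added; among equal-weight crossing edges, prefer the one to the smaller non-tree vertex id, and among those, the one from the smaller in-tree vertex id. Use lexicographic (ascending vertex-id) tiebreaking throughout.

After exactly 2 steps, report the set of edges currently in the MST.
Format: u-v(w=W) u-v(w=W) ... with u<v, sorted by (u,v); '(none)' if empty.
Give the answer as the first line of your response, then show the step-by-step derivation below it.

1-2(w=1) 2-6(w=2)

step 1: add edge 2-6 (w=2); MST = {2-6(w=2)}
step 2: add edge 1-2 (w=1); MST = {1-2(w=1) 2-6(w=2)}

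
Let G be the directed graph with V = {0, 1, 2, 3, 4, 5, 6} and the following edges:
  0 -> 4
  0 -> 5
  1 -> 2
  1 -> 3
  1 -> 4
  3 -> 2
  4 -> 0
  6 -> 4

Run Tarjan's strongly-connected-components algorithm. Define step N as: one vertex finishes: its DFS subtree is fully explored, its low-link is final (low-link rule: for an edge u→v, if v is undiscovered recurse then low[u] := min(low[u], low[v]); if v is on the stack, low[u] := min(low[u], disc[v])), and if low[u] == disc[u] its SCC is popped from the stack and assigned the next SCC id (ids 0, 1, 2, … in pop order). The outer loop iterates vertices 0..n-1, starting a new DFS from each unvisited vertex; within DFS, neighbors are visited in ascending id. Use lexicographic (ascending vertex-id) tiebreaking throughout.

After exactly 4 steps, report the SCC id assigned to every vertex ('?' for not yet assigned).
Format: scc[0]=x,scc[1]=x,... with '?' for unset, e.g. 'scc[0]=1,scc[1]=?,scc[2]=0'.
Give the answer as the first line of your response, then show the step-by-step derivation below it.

scc[0]=1,scc[1]=?,scc[2]=2,scc[3]=?,scc[4]=1,scc[5]=0,scc[6]=?

step 1: low=(low[0]=0,low[1]=?,low[2]=?,low[3]=?,low[4]=0,low[5]=?,low[6]=?); scc=(scc[0]=?,scc[1]=?,scc[2]=?,scc[3]=?,scc[4]=?,scc[5]=?,scc[6]=?)
step 2: low=(low[0]=0,low[1]=?,low[2]=?,low[3]=?,low[4]=0,low[5]=2,low[6]=?); scc=(scc[0]=?,scc[1]=?,scc[2]=?,scc[3]=?,scc[4]=?,scc[5]=0,scc[6]=?)
step 3: low=(low[0]=0,low[1]=?,low[2]=?,low[3]=?,low[4]=0,low[5]=2,low[6]=?); scc=(scc[0]=1,scc[1]=?,scc[2]=?,scc[3]=?,scc[4]=1,scc[5]=0,scc[6]=?)
step 4: low=(low[0]=0,low[1]=3,low[2]=4,low[3]=?,low[4]=0,low[5]=2,low[6]=?); scc=(scc[0]=1,scc[1]=?,scc[2]=2,scc[3]=?,scc[4]=1,scc[5]=0,scc[6]=?)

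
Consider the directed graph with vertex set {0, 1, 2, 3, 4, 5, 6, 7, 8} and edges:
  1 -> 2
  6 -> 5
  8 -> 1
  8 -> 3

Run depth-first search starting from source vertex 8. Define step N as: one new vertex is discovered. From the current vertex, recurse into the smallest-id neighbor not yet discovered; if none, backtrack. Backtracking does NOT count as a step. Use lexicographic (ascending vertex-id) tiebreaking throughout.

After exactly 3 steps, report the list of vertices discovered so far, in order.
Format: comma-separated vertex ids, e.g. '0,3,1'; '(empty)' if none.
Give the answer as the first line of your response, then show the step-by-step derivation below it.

8,1,2

step 1: discover 8; path=8; order=8
step 2: discover 1; path=8>1; order=8,1
step 3: discover 2; path=8>1>2; order=8,1,2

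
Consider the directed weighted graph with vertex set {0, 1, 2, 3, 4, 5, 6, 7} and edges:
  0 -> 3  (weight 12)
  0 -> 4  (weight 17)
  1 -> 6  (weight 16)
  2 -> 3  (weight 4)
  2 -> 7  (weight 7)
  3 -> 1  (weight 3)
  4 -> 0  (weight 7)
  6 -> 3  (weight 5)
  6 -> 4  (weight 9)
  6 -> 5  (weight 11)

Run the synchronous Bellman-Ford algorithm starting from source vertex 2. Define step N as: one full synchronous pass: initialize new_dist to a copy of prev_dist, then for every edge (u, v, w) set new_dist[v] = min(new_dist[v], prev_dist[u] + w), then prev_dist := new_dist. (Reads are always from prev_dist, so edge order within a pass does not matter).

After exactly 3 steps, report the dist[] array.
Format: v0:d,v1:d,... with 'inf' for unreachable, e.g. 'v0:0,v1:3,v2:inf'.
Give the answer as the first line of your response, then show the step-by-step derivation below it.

v0:inf,v1:7,v2:0,v3:4,v4:inf,v5:inf,v6:23,v7:7

step 1: dist = v0:inf,v1:inf,v2:0,v3:4,v4:inf,v5:inf,v6:inf,v7:7
step 2: dist = v0:inf,v1:7,v2:0,v3:4,v4:inf,v5:inf,v6:inf,v7:7
step 3: dist = v0:inf,v1:7,v2:0,v3:4,v4:inf,v5:inf,v6:23,v7:7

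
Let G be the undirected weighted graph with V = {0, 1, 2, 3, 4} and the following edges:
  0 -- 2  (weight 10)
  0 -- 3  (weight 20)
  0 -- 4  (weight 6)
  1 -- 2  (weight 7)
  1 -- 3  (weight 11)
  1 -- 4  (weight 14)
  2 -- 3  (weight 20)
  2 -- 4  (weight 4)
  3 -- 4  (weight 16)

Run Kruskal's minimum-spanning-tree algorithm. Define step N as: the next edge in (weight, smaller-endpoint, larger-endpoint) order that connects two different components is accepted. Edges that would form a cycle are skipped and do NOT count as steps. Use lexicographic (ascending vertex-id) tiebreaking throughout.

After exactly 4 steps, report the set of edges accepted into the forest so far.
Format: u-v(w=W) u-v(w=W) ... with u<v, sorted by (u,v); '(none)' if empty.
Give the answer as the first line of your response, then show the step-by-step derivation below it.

0-4(w=6) 1-2(w=7) 1-3(w=11) 2-4(w=4)

step 1: add edge 2-4 (w=4); MST = {2-4(w=4)}
step 2: add edge 0-4 (w=6); MST = {0-4(w=6) 2-4(w=4)}
step 3: add edge 1-2 (w=7); MST = {0-4(w=6) 1-2(w=7) 2-4(w=4)}
step 4: add edge 1-3 (w=11); MST = {0-4(w=6) 1-2(w=7) 1-3(w=11) 2-4(w=4)}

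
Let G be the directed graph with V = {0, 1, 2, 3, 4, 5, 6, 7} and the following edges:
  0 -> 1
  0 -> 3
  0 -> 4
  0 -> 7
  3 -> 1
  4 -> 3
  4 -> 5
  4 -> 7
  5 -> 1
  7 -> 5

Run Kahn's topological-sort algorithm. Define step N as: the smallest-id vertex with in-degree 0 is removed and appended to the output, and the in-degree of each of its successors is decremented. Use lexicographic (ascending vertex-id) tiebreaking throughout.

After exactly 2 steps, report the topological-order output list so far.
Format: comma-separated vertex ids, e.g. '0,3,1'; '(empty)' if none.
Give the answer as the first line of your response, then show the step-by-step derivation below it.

0,2

step 1: output 0; order=[0]; indeg=(0,2,0,1,0,2,0,1)
step 2: output 2; order=[0,2]; indeg=(0,2,0,1,0,2,0,1)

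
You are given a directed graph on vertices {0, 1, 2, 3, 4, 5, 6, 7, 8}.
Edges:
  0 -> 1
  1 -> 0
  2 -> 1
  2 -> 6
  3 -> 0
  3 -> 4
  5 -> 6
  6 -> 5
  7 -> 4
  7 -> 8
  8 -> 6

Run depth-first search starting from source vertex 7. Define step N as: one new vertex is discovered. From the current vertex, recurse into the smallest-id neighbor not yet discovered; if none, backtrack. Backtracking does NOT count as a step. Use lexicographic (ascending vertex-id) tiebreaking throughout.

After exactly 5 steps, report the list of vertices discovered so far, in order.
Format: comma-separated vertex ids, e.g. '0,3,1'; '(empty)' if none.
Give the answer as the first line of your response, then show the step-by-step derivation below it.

7,4,8,6,5

step 1: discover 7; path=7; order=7
step 2: discover 4; path=7>4; order=7,4
step 3: discover 8; path=7>8; order=7,4,8
step 4: discover 6; path=7>8>6; order=7,4,8,6
step 5: discover 5; path=7>8>6>5; order=7,4,8,6,5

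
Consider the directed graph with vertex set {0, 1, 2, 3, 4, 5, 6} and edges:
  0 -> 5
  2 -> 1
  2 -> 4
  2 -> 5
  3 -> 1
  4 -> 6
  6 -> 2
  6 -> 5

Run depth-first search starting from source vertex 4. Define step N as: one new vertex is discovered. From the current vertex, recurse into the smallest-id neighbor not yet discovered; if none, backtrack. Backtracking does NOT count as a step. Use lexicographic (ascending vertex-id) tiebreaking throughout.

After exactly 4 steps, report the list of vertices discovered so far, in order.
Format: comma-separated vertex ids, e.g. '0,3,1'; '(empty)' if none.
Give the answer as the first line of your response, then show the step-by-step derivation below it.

4,6,2,1

step 1: discover 4; path=4; order=4
step 2: discover 6; path=4>6; order=4,6
step 3: discover 2; path=4>6>2; order=4,6,2
step 4: discover 1; path=4>6>2>1; order=4,6,2,1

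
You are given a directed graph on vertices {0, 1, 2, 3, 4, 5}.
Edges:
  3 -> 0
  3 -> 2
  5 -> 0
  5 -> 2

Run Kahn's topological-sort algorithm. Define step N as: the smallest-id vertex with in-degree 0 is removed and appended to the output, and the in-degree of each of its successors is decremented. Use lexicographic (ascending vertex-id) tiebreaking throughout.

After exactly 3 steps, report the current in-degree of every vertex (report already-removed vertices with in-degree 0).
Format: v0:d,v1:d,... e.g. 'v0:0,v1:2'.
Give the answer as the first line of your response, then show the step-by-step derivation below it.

v0:1,v1:0,v2:1,v3:0,v4:0,v5:0

step 1: output 1; order=[1]; indeg=(2,0,2,0,0,0)
step 2: output 3; order=[1,3]; indeg=(1,0,1,0,0,0)
step 3: output 4; order=[1,3,4]; indeg=(1,0,1,0,0,0)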